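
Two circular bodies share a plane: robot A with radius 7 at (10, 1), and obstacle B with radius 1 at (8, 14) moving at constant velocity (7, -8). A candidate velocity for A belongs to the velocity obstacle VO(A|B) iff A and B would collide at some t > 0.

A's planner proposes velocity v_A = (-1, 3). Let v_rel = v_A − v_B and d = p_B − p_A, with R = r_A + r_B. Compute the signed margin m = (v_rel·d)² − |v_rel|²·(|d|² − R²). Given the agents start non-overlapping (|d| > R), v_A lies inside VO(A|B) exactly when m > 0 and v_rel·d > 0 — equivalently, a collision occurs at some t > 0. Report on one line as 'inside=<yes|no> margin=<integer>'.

d = (-2, 13),  |d|² = 173;  R = 7+1 = 8,  c = 173−8² = 109
v_rel = (-8, 11),  |v_rel|² = 185;  v_rel·d = (-8)·(-2) + (11)·(13) = 159
185·t² − 318·t + 109 = 0  ⇒  m = 159² − 185·109 = 5116
m = 5116 > 0,  v_rel·d = 159 > 0  ⇒  inside

inside=yes margin=5116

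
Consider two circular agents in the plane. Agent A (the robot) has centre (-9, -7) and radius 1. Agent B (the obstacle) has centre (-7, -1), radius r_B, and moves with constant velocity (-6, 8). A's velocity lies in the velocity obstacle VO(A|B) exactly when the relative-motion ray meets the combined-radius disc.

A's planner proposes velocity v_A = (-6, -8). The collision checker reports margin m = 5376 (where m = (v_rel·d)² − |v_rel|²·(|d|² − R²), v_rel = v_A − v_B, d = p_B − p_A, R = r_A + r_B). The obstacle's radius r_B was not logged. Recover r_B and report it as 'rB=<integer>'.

m = 5376
d = (2, 6);  v_rel = (0, -16),  |v_rel|² = 256
v_rel×d = (0)·(6) − (-16)·(2) = 32
since m = R²·256 − 32²:  R² = (1024 + 5376) / 256 = 25
R = √25 = 5  ⇒  r_B = 5 − 1 = 4

rB=4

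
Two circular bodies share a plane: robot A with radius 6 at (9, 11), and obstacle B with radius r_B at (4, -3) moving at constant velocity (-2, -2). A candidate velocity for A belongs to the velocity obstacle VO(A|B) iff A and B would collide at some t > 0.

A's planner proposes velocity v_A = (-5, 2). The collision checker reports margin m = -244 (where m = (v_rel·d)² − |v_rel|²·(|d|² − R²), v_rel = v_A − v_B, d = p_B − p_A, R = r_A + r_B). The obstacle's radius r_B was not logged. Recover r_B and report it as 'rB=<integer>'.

m = -244
d = (-5, -14);  v_rel = (-3, 4),  |v_rel|² = 25
v_rel×d = (-3)·(-14) − (4)·(-5) = 62
since m = R²·25 − 62²:  R² = (3844 + -244) / 25 = 144
R = √144 = 12  ⇒  r_B = 12 − 6 = 6

rB=6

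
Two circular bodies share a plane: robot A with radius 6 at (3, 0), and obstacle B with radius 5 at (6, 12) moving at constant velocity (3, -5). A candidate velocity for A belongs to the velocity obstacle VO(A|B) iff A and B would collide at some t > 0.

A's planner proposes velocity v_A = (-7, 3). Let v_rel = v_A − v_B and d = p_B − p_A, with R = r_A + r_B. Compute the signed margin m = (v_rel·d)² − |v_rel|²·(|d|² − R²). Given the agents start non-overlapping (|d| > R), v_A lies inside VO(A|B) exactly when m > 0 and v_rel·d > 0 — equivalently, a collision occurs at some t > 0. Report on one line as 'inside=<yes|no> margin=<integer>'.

d = (3, 12),  |d|² = 153;  R = 6+5 = 11,  c = 153−11² = 32
v_rel = (-10, 8),  |v_rel|² = 164;  v_rel·d = (-10)·(3) + (8)·(12) = 66
164·t² − 132·t + 32 = 0  ⇒  m = 66² − 164·32 = -892
m = -892 < 0,  v_rel·d = 66 > 0  ⇒  outside

inside=no margin=-892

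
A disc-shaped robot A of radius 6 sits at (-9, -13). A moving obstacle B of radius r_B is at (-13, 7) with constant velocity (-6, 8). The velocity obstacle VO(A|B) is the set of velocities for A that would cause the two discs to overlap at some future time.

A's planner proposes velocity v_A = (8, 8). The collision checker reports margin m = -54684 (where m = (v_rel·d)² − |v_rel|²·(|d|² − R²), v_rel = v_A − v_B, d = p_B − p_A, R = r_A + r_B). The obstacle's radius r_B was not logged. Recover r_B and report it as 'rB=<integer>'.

m = -54684
d = (-4, 20);  v_rel = (14, 0),  |v_rel|² = 196
v_rel×d = (14)·(20) − (0)·(-4) = 280
since m = R²·196 − 280²:  R² = (78400 + -54684) / 196 = 121
R = √121 = 11  ⇒  r_B = 11 − 6 = 5

rB=5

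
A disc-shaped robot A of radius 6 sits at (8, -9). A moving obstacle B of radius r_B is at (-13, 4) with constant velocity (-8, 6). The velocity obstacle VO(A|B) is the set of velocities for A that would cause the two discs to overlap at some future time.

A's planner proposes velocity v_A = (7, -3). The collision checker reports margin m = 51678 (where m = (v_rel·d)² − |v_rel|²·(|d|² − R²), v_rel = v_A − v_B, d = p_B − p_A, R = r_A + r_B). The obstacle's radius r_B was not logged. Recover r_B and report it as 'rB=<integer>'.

m = 51678
d = (-21, 13);  v_rel = (15, -9),  |v_rel|² = 306
v_rel×d = (15)·(13) − (-9)·(-21) = 6
since m = R²·306 − 6²:  R² = (36 + 51678) / 306 = 169
R = √169 = 13  ⇒  r_B = 13 − 6 = 7

rB=7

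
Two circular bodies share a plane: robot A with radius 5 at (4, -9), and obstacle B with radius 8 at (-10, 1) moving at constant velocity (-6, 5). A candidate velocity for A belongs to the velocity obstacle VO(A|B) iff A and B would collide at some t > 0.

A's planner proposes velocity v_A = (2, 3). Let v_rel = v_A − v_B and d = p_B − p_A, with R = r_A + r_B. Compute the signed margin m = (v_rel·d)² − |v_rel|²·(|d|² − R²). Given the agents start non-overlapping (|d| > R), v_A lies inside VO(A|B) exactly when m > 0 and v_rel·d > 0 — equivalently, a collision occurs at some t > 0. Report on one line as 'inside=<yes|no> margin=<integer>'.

d = (-14, 10),  |d|² = 296;  R = 5+8 = 13,  c = 296−13² = 127
v_rel = (8, -2),  |v_rel|² = 68;  v_rel·d = (8)·(-14) + (-2)·(10) = -132
68·t² + 264·t + 127 = 0  ⇒  m = (-132)² − 68·127 = 8788
m = 8788 > 0,  v_rel·d = -132 < 0  ⇒  outside

inside=no margin=8788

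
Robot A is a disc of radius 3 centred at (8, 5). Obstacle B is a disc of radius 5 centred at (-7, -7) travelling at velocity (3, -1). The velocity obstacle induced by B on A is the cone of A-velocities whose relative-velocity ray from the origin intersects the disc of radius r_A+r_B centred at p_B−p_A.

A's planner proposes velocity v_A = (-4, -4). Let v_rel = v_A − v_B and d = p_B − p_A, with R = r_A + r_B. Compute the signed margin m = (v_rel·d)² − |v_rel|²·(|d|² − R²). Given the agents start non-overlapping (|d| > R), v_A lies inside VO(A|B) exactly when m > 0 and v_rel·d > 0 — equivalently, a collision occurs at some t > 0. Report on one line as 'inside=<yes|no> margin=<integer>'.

d = (-15, -12),  |d|² = 369;  R = 3+5 = 8,  c = 369−8² = 305
v_rel = (-7, -3),  |v_rel|² = 58;  v_rel·d = (-7)·(-15) + (-3)·(-12) = 141
58·t² − 282·t + 305 = 0  ⇒  m = 141² − 58·305 = 2191
m = 2191 > 0,  v_rel·d = 141 > 0  ⇒  inside

inside=yes margin=2191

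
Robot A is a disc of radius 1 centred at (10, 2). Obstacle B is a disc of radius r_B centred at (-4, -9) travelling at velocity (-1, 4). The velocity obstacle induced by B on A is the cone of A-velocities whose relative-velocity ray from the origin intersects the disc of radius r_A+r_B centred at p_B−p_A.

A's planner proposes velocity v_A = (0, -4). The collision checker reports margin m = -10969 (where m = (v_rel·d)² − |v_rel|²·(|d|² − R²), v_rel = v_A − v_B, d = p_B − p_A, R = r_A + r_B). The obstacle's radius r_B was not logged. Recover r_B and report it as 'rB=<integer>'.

m = -10969
d = (-14, -11);  v_rel = (1, -8),  |v_rel|² = 65
v_rel×d = (1)·(-11) − (-8)·(-14) = -123
since m = R²·65 − (-123)²:  R² = (15129 + -10969) / 65 = 64
R = √64 = 8  ⇒  r_B = 8 − 1 = 7

rB=7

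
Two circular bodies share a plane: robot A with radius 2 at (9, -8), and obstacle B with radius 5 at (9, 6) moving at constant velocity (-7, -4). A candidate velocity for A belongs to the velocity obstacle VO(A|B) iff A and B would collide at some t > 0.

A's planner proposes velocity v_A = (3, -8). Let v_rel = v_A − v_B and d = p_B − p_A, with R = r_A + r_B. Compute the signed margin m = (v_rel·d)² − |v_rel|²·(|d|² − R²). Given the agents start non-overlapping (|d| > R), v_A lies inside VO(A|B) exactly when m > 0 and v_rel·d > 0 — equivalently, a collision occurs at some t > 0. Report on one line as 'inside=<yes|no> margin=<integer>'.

d = (0, 14),  |d|² = 196;  R = 2+5 = 7,  c = 196−7² = 147
v_rel = (10, -4),  |v_rel|² = 116;  v_rel·d = (10)·(0) + (-4)·(14) = -56
116·t² + 112·t + 147 = 0  ⇒  m = (-56)² − 116·147 = -13916
m = -13916 < 0,  v_rel·d = -56 < 0  ⇒  outside

inside=no margin=-13916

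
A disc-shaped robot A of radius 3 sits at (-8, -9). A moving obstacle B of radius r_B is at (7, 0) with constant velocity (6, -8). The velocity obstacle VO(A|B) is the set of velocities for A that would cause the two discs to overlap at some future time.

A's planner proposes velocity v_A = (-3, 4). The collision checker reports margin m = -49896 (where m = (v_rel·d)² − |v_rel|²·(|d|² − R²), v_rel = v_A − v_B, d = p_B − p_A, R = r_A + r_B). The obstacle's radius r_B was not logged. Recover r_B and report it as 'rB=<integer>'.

m = -49896
d = (15, 9);  v_rel = (-9, 12),  |v_rel|² = 225
v_rel×d = (-9)·(9) − (12)·(15) = -261
since m = R²·225 − (-261)²:  R² = (68121 + -49896) / 225 = 81
R = √81 = 9  ⇒  r_B = 9 − 3 = 6

rB=6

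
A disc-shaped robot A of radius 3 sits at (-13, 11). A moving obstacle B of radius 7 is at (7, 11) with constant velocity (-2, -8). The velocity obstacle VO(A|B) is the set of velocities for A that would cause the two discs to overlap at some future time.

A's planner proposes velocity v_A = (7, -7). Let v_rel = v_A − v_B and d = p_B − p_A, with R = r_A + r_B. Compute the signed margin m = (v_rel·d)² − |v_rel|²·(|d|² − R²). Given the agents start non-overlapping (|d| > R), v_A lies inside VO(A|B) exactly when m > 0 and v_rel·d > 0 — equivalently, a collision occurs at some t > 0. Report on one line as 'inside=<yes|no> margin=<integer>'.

d = (20, 0),  |d|² = 400;  R = 3+7 = 10,  c = 400−10² = 300
v_rel = (9, 1),  |v_rel|² = 82;  v_rel·d = (9)·(20) + (1)·(0) = 180
82·t² − 360·t + 300 = 0  ⇒  m = 180² − 82·300 = 7800
m = 7800 > 0,  v_rel·d = 180 > 0  ⇒  inside

inside=yes margin=7800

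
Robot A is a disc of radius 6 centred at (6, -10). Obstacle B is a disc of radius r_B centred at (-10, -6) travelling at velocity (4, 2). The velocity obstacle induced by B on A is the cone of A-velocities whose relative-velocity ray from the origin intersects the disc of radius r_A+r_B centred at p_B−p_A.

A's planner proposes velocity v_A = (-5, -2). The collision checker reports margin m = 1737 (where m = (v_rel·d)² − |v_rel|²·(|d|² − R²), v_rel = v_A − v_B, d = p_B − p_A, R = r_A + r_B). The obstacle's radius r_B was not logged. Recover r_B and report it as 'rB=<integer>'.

m = 1737
d = (-16, 4);  v_rel = (-9, -4),  |v_rel|² = 97
v_rel×d = (-9)·(4) − (-4)·(-16) = -100
since m = R²·97 − (-100)²:  R² = (10000 + 1737) / 97 = 121
R = √121 = 11  ⇒  r_B = 11 − 6 = 5

rB=5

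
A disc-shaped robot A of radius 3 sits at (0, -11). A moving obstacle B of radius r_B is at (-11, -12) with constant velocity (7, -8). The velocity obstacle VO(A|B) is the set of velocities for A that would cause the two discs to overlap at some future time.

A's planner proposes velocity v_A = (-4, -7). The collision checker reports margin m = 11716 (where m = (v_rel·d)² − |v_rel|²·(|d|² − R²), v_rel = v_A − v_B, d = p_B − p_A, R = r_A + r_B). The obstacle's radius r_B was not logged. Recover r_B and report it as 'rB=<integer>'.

m = 11716
d = (-11, -1);  v_rel = (-11, 1),  |v_rel|² = 122
v_rel×d = (-11)·(-1) − (1)·(-11) = 22
since m = R²·122 − 22²:  R² = (484 + 11716) / 122 = 100
R = √100 = 10  ⇒  r_B = 10 − 3 = 7

rB=7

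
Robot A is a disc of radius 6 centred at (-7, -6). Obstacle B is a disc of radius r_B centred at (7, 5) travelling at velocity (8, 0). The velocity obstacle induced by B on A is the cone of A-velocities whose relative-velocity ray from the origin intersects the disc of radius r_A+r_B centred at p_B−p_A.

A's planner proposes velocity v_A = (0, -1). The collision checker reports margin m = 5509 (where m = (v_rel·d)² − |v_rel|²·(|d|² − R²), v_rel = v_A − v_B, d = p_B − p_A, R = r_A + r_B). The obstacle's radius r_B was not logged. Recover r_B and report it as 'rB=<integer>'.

m = 5509
d = (14, 11);  v_rel = (-8, -1),  |v_rel|² = 65
v_rel×d = (-8)·(11) − (-1)·(14) = -74
since m = R²·65 − (-74)²:  R² = (5476 + 5509) / 65 = 169
R = √169 = 13  ⇒  r_B = 13 − 6 = 7

rB=7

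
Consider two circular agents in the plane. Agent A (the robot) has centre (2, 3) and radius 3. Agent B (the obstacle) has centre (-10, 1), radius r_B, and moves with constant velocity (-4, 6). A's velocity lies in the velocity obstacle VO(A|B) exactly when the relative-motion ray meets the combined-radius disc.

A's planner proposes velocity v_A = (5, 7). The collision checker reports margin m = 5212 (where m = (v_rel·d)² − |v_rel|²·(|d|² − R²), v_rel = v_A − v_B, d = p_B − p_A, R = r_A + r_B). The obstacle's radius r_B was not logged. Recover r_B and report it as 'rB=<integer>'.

m = 5212
d = (-12, -2);  v_rel = (9, 1),  |v_rel|² = 82
v_rel×d = (9)·(-2) − (1)·(-12) = -6
since m = R²·82 − (-6)²:  R² = (36 + 5212) / 82 = 64
R = √64 = 8  ⇒  r_B = 8 − 3 = 5

rB=5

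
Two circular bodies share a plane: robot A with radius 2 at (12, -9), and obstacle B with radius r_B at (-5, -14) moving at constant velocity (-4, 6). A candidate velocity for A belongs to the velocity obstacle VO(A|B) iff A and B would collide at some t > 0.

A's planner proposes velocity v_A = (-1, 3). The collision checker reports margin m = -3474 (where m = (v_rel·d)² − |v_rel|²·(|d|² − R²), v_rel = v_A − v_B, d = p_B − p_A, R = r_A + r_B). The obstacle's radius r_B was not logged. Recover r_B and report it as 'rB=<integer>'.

m = -3474
d = (-17, -5);  v_rel = (3, -3),  |v_rel|² = 18
v_rel×d = (3)·(-5) − (-3)·(-17) = -66
since m = R²·18 − (-66)²:  R² = (4356 + -3474) / 18 = 49
R = √49 = 7  ⇒  r_B = 7 − 2 = 5

rB=5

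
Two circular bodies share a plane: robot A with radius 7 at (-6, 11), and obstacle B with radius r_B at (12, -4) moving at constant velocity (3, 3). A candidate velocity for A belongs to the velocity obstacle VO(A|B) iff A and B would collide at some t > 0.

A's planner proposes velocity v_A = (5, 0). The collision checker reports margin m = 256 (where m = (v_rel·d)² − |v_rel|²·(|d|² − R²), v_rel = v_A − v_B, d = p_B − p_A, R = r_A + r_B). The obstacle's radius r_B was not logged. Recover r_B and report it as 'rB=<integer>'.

m = 256
d = (18, -15);  v_rel = (2, -3),  |v_rel|² = 13
v_rel×d = (2)·(-15) − (-3)·(18) = 24
since m = R²·13 − 24²:  R² = (576 + 256) / 13 = 64
R = √64 = 8  ⇒  r_B = 8 − 7 = 1

rB=1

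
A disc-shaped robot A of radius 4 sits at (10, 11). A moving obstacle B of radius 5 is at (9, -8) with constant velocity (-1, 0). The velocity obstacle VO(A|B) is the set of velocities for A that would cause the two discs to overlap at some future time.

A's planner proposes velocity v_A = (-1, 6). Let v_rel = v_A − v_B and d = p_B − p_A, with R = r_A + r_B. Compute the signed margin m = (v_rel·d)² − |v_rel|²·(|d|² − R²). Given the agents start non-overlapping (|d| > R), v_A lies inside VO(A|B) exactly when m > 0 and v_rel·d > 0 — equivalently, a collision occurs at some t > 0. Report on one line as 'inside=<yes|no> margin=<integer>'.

d = (-1, -19),  |d|² = 362;  R = 4+5 = 9,  c = 362−9² = 281
v_rel = (0, 6),  |v_rel|² = 36;  v_rel·d = (0)·(-1) + (6)·(-19) = -114
36·t² + 228·t + 281 = 0  ⇒  m = (-114)² − 36·281 = 2880
m = 2880 > 0,  v_rel·d = -114 < 0  ⇒  outside

inside=no margin=2880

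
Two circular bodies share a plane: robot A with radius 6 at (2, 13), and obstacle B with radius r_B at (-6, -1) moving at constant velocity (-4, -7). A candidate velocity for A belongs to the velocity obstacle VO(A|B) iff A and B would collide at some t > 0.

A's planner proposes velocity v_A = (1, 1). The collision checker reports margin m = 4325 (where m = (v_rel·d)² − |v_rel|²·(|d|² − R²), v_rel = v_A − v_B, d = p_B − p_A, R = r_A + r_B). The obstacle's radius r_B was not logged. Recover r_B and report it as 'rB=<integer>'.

m = 4325
d = (-8, -14);  v_rel = (5, 8),  |v_rel|² = 89
v_rel×d = (5)·(-14) − (8)·(-8) = -6
since m = R²·89 − (-6)²:  R² = (36 + 4325) / 89 = 49
R = √49 = 7  ⇒  r_B = 7 − 6 = 1

rB=1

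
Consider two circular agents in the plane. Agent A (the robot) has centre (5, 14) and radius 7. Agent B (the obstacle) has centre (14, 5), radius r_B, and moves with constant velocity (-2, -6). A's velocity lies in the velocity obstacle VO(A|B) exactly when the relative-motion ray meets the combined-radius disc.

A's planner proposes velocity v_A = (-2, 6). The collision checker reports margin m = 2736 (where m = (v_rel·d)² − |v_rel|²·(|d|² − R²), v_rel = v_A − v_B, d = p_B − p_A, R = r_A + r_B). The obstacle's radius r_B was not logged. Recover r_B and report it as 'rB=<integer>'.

m = 2736
d = (9, -9);  v_rel = (0, 12),  |v_rel|² = 144
v_rel×d = (0)·(-9) − (12)·(9) = -108
since m = R²·144 − (-108)²:  R² = (11664 + 2736) / 144 = 100
R = √100 = 10  ⇒  r_B = 10 − 7 = 3

rB=3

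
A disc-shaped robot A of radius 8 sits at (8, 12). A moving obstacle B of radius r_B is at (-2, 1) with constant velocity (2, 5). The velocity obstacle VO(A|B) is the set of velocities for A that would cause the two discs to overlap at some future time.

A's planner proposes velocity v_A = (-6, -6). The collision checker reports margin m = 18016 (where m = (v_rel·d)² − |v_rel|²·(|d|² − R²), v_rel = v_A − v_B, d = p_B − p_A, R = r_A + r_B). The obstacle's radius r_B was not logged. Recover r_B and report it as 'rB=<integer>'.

m = 18016
d = (-10, -11);  v_rel = (-8, -11),  |v_rel|² = 185
v_rel×d = (-8)·(-11) − (-11)·(-10) = -22
since m = R²·185 − (-22)²:  R² = (484 + 18016) / 185 = 100
R = √100 = 10  ⇒  r_B = 10 − 8 = 2

rB=2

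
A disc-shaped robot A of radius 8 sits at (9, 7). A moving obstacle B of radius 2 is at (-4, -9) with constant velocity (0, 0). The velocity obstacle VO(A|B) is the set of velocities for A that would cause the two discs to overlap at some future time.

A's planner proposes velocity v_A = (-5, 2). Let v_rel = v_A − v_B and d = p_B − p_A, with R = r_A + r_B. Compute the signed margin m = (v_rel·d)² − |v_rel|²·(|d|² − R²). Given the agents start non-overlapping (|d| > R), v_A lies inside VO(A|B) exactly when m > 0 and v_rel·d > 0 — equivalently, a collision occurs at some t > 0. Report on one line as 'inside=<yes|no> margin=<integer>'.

d = (-13, -16),  |d|² = 425;  R = 8+2 = 10,  c = 425−10² = 325
v_rel = (-5, 2),  |v_rel|² = 29;  v_rel·d = (-5)·(-13) + (2)·(-16) = 33
29·t² − 66·t + 325 = 0  ⇒  m = 33² − 29·325 = -8336
m = -8336 < 0,  v_rel·d = 33 > 0  ⇒  outside

inside=no margin=-8336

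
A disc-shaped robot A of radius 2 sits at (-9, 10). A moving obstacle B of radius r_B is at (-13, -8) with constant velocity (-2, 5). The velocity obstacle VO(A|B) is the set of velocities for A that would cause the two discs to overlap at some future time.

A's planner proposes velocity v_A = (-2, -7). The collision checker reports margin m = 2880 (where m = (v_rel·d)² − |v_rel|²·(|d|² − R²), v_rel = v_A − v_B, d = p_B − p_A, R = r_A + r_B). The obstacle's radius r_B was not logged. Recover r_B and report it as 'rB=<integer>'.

m = 2880
d = (-4, -18);  v_rel = (0, -12),  |v_rel|² = 144
v_rel×d = (0)·(-18) − (-12)·(-4) = -48
since m = R²·144 − (-48)²:  R² = (2304 + 2880) / 144 = 36
R = √36 = 6  ⇒  r_B = 6 − 2 = 4

rB=4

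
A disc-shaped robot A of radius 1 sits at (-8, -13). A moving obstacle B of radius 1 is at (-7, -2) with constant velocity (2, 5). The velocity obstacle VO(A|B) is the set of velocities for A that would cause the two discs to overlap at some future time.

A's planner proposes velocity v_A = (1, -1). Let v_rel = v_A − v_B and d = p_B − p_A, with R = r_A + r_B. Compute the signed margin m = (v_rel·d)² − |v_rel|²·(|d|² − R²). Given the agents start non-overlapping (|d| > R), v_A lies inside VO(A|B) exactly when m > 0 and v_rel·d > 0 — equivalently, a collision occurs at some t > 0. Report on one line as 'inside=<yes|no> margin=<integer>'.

d = (1, 11),  |d|² = 122;  R = 1+1 = 2,  c = 122−2² = 118
v_rel = (-1, -6),  |v_rel|² = 37;  v_rel·d = (-1)·(1) + (-6)·(11) = -67
37·t² + 134·t + 118 = 0  ⇒  m = (-67)² − 37·118 = 123
m = 123 > 0,  v_rel·d = -67 < 0  ⇒  outside

inside=no margin=123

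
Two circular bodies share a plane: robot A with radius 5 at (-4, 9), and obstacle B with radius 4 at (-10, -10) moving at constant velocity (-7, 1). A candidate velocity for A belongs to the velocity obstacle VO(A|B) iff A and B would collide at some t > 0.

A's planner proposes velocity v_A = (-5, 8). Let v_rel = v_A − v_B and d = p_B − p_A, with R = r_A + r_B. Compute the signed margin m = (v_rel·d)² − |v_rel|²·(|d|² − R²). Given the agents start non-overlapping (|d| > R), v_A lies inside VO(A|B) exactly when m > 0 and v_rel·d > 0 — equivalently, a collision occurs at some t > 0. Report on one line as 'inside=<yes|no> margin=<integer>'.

d = (-6, -19),  |d|² = 397;  R = 5+4 = 9,  c = 397−9² = 316
v_rel = (2, 7),  |v_rel|² = 53;  v_rel·d = (2)·(-6) + (7)·(-19) = -145
53·t² + 290·t + 316 = 0  ⇒  m = (-145)² − 53·316 = 4277
m = 4277 > 0,  v_rel·d = -145 < 0  ⇒  outside

inside=no margin=4277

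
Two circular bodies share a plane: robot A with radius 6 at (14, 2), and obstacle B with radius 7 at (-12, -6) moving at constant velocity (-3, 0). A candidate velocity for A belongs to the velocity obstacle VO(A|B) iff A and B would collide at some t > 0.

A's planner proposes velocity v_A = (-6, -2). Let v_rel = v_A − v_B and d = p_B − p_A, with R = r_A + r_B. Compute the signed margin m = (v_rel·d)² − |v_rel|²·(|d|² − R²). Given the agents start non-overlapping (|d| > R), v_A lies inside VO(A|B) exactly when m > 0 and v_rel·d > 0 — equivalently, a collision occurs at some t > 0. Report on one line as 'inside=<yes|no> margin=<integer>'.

d = (-26, -8),  |d|² = 740;  R = 6+7 = 13,  c = 740−13² = 571
v_rel = (-3, -2),  |v_rel|² = 13;  v_rel·d = (-3)·(-26) + (-2)·(-8) = 94
13·t² − 188·t + 571 = 0  ⇒  m = 94² − 13·571 = 1413
m = 1413 > 0,  v_rel·d = 94 > 0  ⇒  inside

inside=yes margin=1413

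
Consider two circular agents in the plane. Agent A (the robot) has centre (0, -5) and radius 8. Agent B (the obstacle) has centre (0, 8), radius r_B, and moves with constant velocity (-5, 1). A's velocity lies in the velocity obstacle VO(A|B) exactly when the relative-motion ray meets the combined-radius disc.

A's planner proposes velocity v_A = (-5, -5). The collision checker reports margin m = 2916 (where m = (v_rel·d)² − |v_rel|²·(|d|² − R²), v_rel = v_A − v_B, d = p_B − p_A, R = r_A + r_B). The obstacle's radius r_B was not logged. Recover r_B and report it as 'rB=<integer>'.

m = 2916
d = (0, 13);  v_rel = (0, -6),  |v_rel|² = 36
v_rel×d = (0)·(13) − (-6)·(0) = 0
since m = R²·36 − 0²:  R² = (0 + 2916) / 36 = 81
R = √81 = 9  ⇒  r_B = 9 − 8 = 1

rB=1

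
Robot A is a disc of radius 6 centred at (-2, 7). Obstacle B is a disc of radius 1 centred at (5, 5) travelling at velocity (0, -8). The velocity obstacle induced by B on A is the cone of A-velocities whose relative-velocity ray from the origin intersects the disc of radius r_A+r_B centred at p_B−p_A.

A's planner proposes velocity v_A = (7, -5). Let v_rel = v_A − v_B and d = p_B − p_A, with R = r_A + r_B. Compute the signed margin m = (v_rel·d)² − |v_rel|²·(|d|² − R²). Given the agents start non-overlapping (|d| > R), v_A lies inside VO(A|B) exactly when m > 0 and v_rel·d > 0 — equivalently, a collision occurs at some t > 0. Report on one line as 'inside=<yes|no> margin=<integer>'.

d = (7, -2),  |d|² = 53;  R = 6+1 = 7,  c = 53−7² = 4
v_rel = (7, 3),  |v_rel|² = 58;  v_rel·d = (7)·(7) + (3)·(-2) = 43
58·t² − 86·t + 4 = 0  ⇒  m = 43² − 58·4 = 1617
m = 1617 > 0,  v_rel·d = 43 > 0  ⇒  inside

inside=yes margin=1617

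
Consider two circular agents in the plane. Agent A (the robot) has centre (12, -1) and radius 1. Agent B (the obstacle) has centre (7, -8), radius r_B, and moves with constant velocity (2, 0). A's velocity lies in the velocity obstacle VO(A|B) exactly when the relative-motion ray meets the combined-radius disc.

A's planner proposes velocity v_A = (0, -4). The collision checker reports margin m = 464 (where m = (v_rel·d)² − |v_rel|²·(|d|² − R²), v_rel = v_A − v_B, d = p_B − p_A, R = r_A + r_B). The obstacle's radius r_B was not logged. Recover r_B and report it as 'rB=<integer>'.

m = 464
d = (-5, -7);  v_rel = (-2, -4),  |v_rel|² = 20
v_rel×d = (-2)·(-7) − (-4)·(-5) = -6
since m = R²·20 − (-6)²:  R² = (36 + 464) / 20 = 25
R = √25 = 5  ⇒  r_B = 5 − 1 = 4

rB=4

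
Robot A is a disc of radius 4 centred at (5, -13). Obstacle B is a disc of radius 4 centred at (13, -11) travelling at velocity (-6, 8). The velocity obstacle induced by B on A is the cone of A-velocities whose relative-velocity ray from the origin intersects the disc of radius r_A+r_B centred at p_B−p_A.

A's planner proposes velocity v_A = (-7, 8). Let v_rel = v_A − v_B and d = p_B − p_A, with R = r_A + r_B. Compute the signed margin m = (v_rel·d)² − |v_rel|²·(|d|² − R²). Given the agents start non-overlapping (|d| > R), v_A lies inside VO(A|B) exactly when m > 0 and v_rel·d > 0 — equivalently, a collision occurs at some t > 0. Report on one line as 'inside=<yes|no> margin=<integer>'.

d = (8, 2),  |d|² = 68;  R = 4+4 = 8,  c = 68−8² = 4
v_rel = (-1, 0),  |v_rel|² = 1;  v_rel·d = (-1)·(8) + (0)·(2) = -8
1·t² + 16·t + 4 = 0  ⇒  m = (-8)² − 1·4 = 60
m = 60 > 0,  v_rel·d = -8 < 0  ⇒  outside

inside=no margin=60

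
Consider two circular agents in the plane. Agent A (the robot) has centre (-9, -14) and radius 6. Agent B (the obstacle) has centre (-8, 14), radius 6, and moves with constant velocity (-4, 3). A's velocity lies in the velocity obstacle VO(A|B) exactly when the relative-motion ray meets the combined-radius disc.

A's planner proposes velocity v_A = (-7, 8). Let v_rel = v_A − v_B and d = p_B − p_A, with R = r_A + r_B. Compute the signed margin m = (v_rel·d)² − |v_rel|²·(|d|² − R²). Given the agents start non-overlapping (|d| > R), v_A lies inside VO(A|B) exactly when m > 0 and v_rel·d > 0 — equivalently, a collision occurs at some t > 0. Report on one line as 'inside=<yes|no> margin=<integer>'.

d = (1, 28),  |d|² = 785;  R = 6+6 = 12,  c = 785−12² = 641
v_rel = (-3, 5),  |v_rel|² = 34;  v_rel·d = (-3)·(1) + (5)·(28) = 137
34·t² − 274·t + 641 = 0  ⇒  m = 137² − 34·641 = -3025
m = -3025 < 0,  v_rel·d = 137 > 0  ⇒  outside

inside=no margin=-3025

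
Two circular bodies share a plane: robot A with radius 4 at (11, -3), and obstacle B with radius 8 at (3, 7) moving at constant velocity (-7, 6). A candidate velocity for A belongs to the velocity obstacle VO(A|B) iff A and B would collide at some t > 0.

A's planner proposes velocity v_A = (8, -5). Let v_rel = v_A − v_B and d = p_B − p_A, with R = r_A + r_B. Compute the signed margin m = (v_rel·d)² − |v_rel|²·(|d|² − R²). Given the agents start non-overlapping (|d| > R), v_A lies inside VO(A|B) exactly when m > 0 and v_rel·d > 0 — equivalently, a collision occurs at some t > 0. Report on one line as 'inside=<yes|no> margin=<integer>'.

d = (-8, 10),  |d|² = 164;  R = 4+8 = 12,  c = 164−12² = 20
v_rel = (15, -11),  |v_rel|² = 346;  v_rel·d = (15)·(-8) + (-11)·(10) = -230
346·t² + 460·t + 20 = 0  ⇒  m = (-230)² − 346·20 = 45980
m = 45980 > 0,  v_rel·d = -230 < 0  ⇒  outside

inside=no margin=45980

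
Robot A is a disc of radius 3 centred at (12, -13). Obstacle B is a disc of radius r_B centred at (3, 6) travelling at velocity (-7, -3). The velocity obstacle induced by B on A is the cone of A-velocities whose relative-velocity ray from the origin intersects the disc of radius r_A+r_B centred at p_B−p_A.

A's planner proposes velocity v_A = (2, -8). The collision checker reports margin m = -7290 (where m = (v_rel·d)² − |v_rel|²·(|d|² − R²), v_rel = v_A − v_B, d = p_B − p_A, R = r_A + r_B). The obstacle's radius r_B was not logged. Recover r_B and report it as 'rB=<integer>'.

m = -7290
d = (-9, 19);  v_rel = (9, -5),  |v_rel|² = 106
v_rel×d = (9)·(19) − (-5)·(-9) = 126
since m = R²·106 − 126²:  R² = (15876 + -7290) / 106 = 81
R = √81 = 9  ⇒  r_B = 9 − 3 = 6

rB=6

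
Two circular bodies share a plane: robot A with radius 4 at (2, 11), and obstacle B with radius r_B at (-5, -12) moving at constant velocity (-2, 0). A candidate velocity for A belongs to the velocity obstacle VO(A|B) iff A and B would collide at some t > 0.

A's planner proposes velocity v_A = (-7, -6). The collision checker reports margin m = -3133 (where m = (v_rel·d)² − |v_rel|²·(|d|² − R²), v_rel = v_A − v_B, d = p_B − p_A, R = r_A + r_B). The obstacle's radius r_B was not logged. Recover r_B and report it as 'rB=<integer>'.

m = -3133
d = (-7, -23);  v_rel = (-5, -6),  |v_rel|² = 61
v_rel×d = (-5)·(-23) − (-6)·(-7) = 73
since m = R²·61 − 73²:  R² = (5329 + -3133) / 61 = 36
R = √36 = 6  ⇒  r_B = 6 − 4 = 2

rB=2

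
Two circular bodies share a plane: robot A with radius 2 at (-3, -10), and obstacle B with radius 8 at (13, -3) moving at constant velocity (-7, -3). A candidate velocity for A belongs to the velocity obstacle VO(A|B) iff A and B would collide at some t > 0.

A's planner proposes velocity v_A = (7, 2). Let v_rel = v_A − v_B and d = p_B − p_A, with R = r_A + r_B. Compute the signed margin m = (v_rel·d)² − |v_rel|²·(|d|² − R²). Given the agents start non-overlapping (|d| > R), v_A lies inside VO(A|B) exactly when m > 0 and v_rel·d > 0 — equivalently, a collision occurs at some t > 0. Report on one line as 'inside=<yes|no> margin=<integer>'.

d = (16, 7),  |d|² = 305;  R = 2+8 = 10,  c = 305−10² = 205
v_rel = (14, 5),  |v_rel|² = 221;  v_rel·d = (14)·(16) + (5)·(7) = 259
221·t² − 518·t + 205 = 0  ⇒  m = 259² − 221·205 = 21776
m = 21776 > 0,  v_rel·d = 259 > 0  ⇒  inside

inside=yes margin=21776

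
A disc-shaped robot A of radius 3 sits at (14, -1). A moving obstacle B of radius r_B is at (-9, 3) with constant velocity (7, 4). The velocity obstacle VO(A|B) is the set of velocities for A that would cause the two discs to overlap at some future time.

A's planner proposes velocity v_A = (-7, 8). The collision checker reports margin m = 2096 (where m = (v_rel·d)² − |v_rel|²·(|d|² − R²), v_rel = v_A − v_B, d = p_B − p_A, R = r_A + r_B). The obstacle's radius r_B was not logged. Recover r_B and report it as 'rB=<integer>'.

m = 2096
d = (-23, 4);  v_rel = (-14, 4),  |v_rel|² = 212
v_rel×d = (-14)·(4) − (4)·(-23) = 36
since m = R²·212 − 36²:  R² = (1296 + 2096) / 212 = 16
R = √16 = 4  ⇒  r_B = 4 − 3 = 1

rB=1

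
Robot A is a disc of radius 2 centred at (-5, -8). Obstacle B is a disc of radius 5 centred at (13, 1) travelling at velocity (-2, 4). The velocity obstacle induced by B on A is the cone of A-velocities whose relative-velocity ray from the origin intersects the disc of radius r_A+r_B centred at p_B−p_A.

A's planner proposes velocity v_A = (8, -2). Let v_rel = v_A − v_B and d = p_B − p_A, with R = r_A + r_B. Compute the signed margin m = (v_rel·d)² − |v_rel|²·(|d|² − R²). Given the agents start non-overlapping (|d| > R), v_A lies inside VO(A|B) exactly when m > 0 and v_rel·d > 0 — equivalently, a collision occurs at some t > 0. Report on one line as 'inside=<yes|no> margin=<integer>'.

d = (18, 9),  |d|² = 405;  R = 2+5 = 7,  c = 405−7² = 356
v_rel = (10, -6),  |v_rel|² = 136;  v_rel·d = (10)·(18) + (-6)·(9) = 126
136·t² − 252·t + 356 = 0  ⇒  m = 126² − 136·356 = -32540
m = -32540 < 0,  v_rel·d = 126 > 0  ⇒  outside

inside=no margin=-32540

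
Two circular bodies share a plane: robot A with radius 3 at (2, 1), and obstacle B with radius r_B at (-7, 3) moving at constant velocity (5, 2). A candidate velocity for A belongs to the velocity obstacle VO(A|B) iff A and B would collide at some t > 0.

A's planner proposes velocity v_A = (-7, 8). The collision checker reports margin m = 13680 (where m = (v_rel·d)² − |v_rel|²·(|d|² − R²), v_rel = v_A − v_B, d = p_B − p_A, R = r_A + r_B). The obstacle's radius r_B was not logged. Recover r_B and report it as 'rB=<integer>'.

m = 13680
d = (-9, 2);  v_rel = (-12, 6),  |v_rel|² = 180
v_rel×d = (-12)·(2) − (6)·(-9) = 30
since m = R²·180 − 30²:  R² = (900 + 13680) / 180 = 81
R = √81 = 9  ⇒  r_B = 9 − 3 = 6

rB=6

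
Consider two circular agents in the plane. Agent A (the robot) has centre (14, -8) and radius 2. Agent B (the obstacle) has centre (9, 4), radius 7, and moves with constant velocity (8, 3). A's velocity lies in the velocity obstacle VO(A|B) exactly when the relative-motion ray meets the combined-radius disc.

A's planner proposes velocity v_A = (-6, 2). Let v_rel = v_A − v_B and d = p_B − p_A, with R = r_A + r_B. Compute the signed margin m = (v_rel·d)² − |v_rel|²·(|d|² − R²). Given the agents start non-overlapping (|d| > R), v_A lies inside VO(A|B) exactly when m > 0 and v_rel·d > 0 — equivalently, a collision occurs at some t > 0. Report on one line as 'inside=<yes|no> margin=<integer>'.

d = (-5, 12),  |d|² = 169;  R = 2+7 = 9,  c = 169−9² = 88
v_rel = (-14, -1),  |v_rel|² = 197;  v_rel·d = (-14)·(-5) + (-1)·(12) = 58
197·t² − 116·t + 88 = 0  ⇒  m = 58² − 197·88 = -13972
m = -13972 < 0,  v_rel·d = 58 > 0  ⇒  outside

inside=no margin=-13972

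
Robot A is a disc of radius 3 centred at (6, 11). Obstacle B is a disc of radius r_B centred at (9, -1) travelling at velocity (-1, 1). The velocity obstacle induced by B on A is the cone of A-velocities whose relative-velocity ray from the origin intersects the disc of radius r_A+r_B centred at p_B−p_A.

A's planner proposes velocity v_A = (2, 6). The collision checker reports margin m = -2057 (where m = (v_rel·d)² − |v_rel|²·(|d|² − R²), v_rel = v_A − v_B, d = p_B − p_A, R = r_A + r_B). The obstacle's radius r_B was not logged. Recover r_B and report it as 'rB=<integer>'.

m = -2057
d = (3, -12);  v_rel = (3, 5),  |v_rel|² = 34
v_rel×d = (3)·(-12) − (5)·(3) = -51
since m = R²·34 − (-51)²:  R² = (2601 + -2057) / 34 = 16
R = √16 = 4  ⇒  r_B = 4 − 3 = 1

rB=1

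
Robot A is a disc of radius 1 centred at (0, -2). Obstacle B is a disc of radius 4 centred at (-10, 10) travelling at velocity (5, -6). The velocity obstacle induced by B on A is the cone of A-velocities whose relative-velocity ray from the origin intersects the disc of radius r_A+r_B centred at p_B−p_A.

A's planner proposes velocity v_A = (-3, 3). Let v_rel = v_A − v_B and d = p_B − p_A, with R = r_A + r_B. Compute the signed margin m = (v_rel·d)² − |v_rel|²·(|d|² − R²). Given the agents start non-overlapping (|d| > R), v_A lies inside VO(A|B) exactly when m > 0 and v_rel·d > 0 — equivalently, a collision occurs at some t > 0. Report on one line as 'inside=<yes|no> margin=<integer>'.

d = (-10, 12),  |d|² = 244;  R = 1+4 = 5,  c = 244−5² = 219
v_rel = (-8, 9),  |v_rel|² = 145;  v_rel·d = (-8)·(-10) + (9)·(12) = 188
145·t² − 376·t + 219 = 0  ⇒  m = 188² − 145·219 = 3589
m = 3589 > 0,  v_rel·d = 188 > 0  ⇒  inside

inside=yes margin=3589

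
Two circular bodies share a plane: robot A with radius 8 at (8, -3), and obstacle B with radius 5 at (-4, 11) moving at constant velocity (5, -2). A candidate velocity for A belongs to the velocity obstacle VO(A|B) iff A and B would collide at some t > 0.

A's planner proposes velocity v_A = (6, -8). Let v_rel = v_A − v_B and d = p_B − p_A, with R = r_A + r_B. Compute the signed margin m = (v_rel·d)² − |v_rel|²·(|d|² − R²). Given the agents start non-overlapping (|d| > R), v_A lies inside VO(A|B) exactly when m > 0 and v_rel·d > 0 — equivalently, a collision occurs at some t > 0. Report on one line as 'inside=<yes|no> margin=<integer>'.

d = (-12, 14),  |d|² = 340;  R = 8+5 = 13,  c = 340−13² = 171
v_rel = (1, -6),  |v_rel|² = 37;  v_rel·d = (1)·(-12) + (-6)·(14) = -96
37·t² + 192·t + 171 = 0  ⇒  m = (-96)² − 37·171 = 2889
m = 2889 > 0,  v_rel·d = -96 < 0  ⇒  outside

inside=no margin=2889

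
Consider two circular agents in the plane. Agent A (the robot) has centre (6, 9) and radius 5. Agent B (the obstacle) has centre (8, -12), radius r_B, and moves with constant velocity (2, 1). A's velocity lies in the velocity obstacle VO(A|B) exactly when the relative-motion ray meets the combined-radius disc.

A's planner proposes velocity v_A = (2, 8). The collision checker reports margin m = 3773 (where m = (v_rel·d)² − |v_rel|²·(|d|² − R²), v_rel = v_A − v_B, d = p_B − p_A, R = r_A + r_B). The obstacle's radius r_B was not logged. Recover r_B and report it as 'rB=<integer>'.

m = 3773
d = (2, -21);  v_rel = (0, 7),  |v_rel|² = 49
v_rel×d = (0)·(-21) − (7)·(2) = -14
since m = R²·49 − (-14)²:  R² = (196 + 3773) / 49 = 81
R = √81 = 9  ⇒  r_B = 9 − 5 = 4

rB=4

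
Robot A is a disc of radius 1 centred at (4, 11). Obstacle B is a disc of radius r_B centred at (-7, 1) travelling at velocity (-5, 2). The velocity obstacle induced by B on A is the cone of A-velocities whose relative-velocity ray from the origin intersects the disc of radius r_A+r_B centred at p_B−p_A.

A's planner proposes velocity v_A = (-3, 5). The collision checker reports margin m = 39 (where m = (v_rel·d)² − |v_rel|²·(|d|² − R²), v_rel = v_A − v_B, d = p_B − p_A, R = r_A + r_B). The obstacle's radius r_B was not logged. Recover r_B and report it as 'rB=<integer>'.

m = 39
d = (-11, -10);  v_rel = (2, 3),  |v_rel|² = 13
v_rel×d = (2)·(-10) − (3)·(-11) = 13
since m = R²·13 − 13²:  R² = (169 + 39) / 13 = 16
R = √16 = 4  ⇒  r_B = 4 − 1 = 3

rB=3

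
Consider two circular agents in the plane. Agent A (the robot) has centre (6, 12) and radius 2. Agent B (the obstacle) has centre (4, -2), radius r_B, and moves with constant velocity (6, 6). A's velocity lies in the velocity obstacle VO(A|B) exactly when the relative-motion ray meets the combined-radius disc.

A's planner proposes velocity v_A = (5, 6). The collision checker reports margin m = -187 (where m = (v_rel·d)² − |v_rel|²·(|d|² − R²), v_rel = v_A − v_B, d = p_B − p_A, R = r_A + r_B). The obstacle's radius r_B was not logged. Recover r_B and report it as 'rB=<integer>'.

m = -187
d = (-2, -14);  v_rel = (-1, 0),  |v_rel|² = 1
v_rel×d = (-1)·(-14) − (0)·(-2) = 14
since m = R²·1 − 14²:  R² = (196 + -187) / 1 = 9
R = √9 = 3  ⇒  r_B = 3 − 2 = 1

rB=1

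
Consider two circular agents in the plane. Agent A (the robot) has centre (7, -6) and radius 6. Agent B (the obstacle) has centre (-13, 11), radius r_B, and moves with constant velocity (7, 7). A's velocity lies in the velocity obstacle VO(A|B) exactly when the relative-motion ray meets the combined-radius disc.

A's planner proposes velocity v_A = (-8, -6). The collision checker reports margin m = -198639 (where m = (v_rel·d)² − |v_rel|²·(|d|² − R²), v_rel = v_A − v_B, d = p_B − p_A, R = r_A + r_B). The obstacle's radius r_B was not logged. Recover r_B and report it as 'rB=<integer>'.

m = -198639
d = (-20, 17);  v_rel = (-15, -13),  |v_rel|² = 394
v_rel×d = (-15)·(17) − (-13)·(-20) = -515
since m = R²·394 − (-515)²:  R² = (265225 + -198639) / 394 = 169
R = √169 = 13  ⇒  r_B = 13 − 6 = 7

rB=7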